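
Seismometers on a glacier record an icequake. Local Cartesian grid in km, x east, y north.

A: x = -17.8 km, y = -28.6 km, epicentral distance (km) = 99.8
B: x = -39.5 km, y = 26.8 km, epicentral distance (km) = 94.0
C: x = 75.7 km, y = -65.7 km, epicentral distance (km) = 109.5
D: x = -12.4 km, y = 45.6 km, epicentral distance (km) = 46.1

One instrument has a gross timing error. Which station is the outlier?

D

Solve using three stations at a time. Using A, B, C (subtract circle equations pairwise → linear system) gives (x, y) ≈ (53.2, 41.3).
Distances from that point to each station vs reported:
  A: calculated 99.6 vs reported 99.8 → residual 0.2 km
  B: calculated 93.8 vs reported 94.0 → residual 0.2 km
  C: calculated 109.3 vs reported 109.5 → residual 0.2 km
  D: calculated 65.7 vs reported 46.1 → residual 19.6 km
A, B, C are mutually consistent (residuals ≈ 0); D is off by 19.6 km.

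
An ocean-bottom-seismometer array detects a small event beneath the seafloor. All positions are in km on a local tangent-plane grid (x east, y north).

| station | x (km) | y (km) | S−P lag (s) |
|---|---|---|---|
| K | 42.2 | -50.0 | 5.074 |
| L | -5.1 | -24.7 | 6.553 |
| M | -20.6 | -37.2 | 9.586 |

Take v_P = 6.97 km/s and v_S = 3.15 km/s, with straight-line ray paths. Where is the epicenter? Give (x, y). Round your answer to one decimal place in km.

Distance from S−P lag: d = Δt · v_P v_S / (v_P − v_S) = Δt · (6.97·3.15)/(6.97−3.15) ≈ 5.7475·Δt.
So d_K = 29.16, d_L = 37.66, d_M = 55.10 km.
Circle about each station: (x − 42.2)² + (y + 50.0)² = 29.16²; (x + 5.1)² + (y + 24.7)² = 37.66²; (x + 20.6)² + (y + 37.2)² = 55.10².
Subtracting the K equation from the L and M equations removes the quadratic terms:
-94.6 x + 50.6 y = -4212.71
-125.6 x + 25.6 y = -4658.34
Solving the 2×2 system: x ≈ 32.5, y ≈ -22.5 km.

x ≈ 32.5 km, y ≈ -22.5 km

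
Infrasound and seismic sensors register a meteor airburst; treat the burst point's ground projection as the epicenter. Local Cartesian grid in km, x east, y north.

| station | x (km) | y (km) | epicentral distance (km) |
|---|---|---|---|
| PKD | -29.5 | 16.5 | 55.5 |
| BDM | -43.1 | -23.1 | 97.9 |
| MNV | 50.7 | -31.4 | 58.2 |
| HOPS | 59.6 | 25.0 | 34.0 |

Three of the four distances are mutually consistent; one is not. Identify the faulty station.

Solve using three stations at a time. Using PKD, MNV, HOPS (subtract circle equations pairwise → linear system) gives (x, y) ≈ (25.8, 21.2).
Distances from that point to each station vs reported:
  PKD: calculated 55.5 vs reported 55.5 → residual 0.0 km
  BDM: calculated 81.9 vs reported 97.9 → residual 16.0 km
  MNV: calculated 58.2 vs reported 58.2 → residual 0.0 km
  HOPS: calculated 34.0 vs reported 34.0 → residual 0.0 km
PKD, MNV, HOPS are mutually consistent (residuals ≈ 0); BDM is off by 16.0 km.

BDM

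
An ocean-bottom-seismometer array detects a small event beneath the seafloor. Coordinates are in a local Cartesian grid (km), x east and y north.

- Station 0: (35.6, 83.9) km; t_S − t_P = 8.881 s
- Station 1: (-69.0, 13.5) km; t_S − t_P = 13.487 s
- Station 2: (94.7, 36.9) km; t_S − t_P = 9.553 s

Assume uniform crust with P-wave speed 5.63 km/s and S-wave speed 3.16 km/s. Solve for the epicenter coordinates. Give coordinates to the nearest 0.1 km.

Distance from S−P lag: d = Δt · v_P v_S / (v_P − v_S) = Δt · (5.63·3.16)/(5.63−3.16) ≈ 7.2028·Δt.
So d_Station 0 = 63.97, d_Station 1 = 97.14, d_Station 2 = 68.81 km.
Circle about each station: (x − 35.6)² + (y − 83.9)² = 63.97²; (x + 69.0)² + (y − 13.5)² = 97.14²; (x − 94.7)² + (y − 36.9)² = 68.81².
Subtracting the Station 0 equation from the Station 1 and Station 2 equations removes the quadratic terms:
-209.2 x − 140.8 y = -8707.34
118.2 x − 94.0 y = 1380.47
Solving the 2×2 system: x ≈ 27.9, y ≈ 20.4 km.

x ≈ 27.9 km, y ≈ 20.4 km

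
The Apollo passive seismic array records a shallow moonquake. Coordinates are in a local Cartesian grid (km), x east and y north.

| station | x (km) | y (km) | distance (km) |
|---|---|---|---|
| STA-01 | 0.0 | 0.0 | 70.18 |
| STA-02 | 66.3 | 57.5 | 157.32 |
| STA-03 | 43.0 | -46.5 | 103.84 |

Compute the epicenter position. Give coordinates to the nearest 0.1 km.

Circle about each station: x² + y² = 70.18²; (x − 66.3)² + (y − 57.5)² = 157.32²; (x − 43.0)² + (y + 46.5)² = 103.84².
Subtracting the STA-01 equation from the STA-02 and STA-03 equations removes the quadratic terms:
132.6 x + 115.0 y = -12122.41
86.0 x − 93.0 y = -1846.26
Solving the 2×2 system: x ≈ -60.3, y ≈ -35.9 km.
Check against STA-01 (with the unrounded x, y): √(x²+y²) = 70.17 ≈ 70.18 km. ✓

(-60.3, -35.9)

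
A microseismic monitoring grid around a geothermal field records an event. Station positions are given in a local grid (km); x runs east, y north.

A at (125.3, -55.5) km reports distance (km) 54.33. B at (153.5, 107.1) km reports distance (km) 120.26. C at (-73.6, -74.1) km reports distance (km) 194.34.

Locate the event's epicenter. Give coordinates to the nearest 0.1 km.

x ≈ 107.7 km, y ≈ -4.1 km

Circle about each station: (x − 125.3)² + (y + 55.5)² = 54.33²; (x − 153.5)² + (y − 107.1)² = 120.26²; (x + 73.6)² + (y + 74.1)² = 194.34².
Subtracting the A equation from the B and C equations removes the quadratic terms:
56.4 x + 325.2 y = 4741.60
-397.8 x − 37.2 y = -42688.86
Solving the 2×2 system: x ≈ 107.7, y ≈ -4.1 km.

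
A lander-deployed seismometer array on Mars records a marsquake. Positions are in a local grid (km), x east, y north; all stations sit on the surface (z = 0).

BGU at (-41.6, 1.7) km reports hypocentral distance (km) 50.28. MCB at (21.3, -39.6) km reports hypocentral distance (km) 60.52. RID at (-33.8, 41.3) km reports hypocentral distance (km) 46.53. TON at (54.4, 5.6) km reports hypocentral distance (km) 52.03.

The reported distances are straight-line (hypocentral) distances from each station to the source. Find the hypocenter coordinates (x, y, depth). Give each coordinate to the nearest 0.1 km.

Each station gives a sphere (x−x_i)² + (y−y_i)² + z² = d_i² (stations at z=0).
Subtracting the BGU sphere from MCB and RID: z² cancels, leaving linear equations in x and y:
125.8 x − 82.6 y = -846.19
15.6 x + 79.2 y = 1477.72
Solving: x ≈ 4.892, y ≈ 17.695 km (keep extra digits for the depth step; rounded: 4.9, 17.7).
Then from the BGU sphere: z² = 50.28² − (x + 41.6)² − (y − 1.7)² with x = 4.892, y = 17.695, so z ≈ 10.523 ≈ 10.5 km.
Check against TON (with the unrounded solution): distance 52.04 ≈ 52.03 km. ✓

(4.9, 17.7, 10.5)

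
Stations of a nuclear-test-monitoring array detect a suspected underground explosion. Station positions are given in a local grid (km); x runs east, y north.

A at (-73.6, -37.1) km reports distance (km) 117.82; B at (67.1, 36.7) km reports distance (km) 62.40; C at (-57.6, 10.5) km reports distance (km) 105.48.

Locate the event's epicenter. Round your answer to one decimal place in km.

43.1 km east, -20.9 km north

Circle about each station: (x + 73.6)² + (y + 37.1)² = 117.82²; (x − 67.1)² + (y − 36.7)² = 62.40²; (x + 57.6)² + (y − 10.5)² = 105.48².
Subtracting the A equation from the B and C equations removes the quadratic terms:
281.4 x + 147.6 y = 9043.72
32.0 x + 95.2 y = -609.84
Solving the 2×2 system: x ≈ 43.1, y ≈ -20.9 km.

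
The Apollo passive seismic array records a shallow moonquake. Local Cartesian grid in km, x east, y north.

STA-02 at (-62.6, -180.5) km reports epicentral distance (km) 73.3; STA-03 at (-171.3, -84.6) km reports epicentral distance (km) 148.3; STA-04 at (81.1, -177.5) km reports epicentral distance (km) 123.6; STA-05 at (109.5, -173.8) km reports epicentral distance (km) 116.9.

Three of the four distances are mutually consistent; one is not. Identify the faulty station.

Solve using three stations at a time. Using STA-02, STA-03, STA-04 (subtract circle equations pairwise → linear system) gives (x, y) ≈ (-26.5, -116.7).
Distances from that point to each station vs reported:
  STA-02: calculated 73.3 vs reported 73.3 → residual 0.0 km
  STA-03: calculated 148.3 vs reported 148.3 → residual 0.0 km
  STA-04: calculated 123.6 vs reported 123.6 → residual 0.0 km
  STA-05: calculated 147.5 vs reported 116.9 → residual 30.6 km
STA-02, STA-03, STA-04 are mutually consistent (residuals ≈ 0); STA-05 is off by 30.6 km.

STA-05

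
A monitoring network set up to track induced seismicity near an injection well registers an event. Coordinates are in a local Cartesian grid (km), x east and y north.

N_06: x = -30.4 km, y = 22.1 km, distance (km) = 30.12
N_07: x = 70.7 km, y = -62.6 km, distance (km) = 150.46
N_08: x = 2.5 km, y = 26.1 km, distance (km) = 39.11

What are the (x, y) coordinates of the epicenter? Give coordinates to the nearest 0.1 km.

Circle about each station: (x + 30.4)² + (y − 22.1)² = 30.12²; (x − 70.7)² + (y + 62.6)² = 150.46²; (x − 2.5)² + (y − 26.1)² = 39.11².
Subtracting pairs of circle equations eliminates x²+y² and gives linear equations (the radical axes):
202.2 x − 169.4 y = -14226.32
65.8 x + 8.0 y = -1347.49
Solving the 2×2 system: x ≈ -26.8, y ≈ 52.0 km.

(-26.8, 52.0)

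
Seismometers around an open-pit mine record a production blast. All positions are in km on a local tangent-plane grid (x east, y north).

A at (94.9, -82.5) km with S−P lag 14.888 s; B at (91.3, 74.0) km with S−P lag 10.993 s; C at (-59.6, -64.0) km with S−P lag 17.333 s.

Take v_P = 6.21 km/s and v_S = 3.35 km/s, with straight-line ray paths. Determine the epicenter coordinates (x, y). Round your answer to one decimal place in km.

x ≈ 41.3 km, y ≈ 11.6 km

Distance from S−P lag: d = Δt · v_P v_S / (v_P − v_S) = Δt · (6.21·3.35)/(6.21−3.35) ≈ 7.2740·Δt.
So d_A = 108.29, d_B = 79.96, d_C = 126.08 km.
Circle about each station: (x − 94.9)² + (y + 82.5)² = 108.29²; (x − 91.3)² + (y − 74.0)² = 79.96²; (x + 59.6)² + (y + 64.0)² = 126.08².
Subtracting the A equation from the B and C equations removes the quadratic terms:
-7.2 x + 313.0 y = 3332.55
-309.0 x + 37.0 y = -12333.54
Solving the 2×2 system: x ≈ 41.3, y ≈ 11.6 km.
Check against A (with the unrounded x, y): √((x − 94.9)²+(y + 82.5)²) = 108.29 ≈ 108.29 km. ✓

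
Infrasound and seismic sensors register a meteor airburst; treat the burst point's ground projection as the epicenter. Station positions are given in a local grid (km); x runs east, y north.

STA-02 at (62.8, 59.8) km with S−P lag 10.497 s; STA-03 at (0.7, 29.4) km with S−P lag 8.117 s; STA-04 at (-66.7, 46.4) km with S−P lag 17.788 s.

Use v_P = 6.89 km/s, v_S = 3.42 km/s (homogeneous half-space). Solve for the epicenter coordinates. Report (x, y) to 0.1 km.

Distance from S−P lag: d = Δt · v_P v_S / (v_P − v_S) = Δt · (6.89·3.42)/(6.89−3.42) ≈ 6.7907·Δt.
So d_STA-02 = 71.28, d_STA-03 = 55.12, d_STA-04 = 120.79 km.
Circle about each station: (x − 62.8)² + (y − 59.8)² = 71.28²; (x − 0.7)² + (y − 29.4)² = 55.12²; (x + 66.7)² + (y − 46.4)² = 120.79².
Subtracting pairs of circle equations eliminates x²+y² and gives linear equations (the radical axes):
-124.2 x − 60.8 y = -4612.41
-259.0 x − 26.8 y = -10427.42
Solving the 2×2 system: x ≈ 41.1, y ≈ -8.1 km.
Check against STA-02 (with the unrounded x, y): √((x − 62.8)²+(y − 59.8)²) = 71.27 ≈ 71.28 km. ✓

41.1 km east, -8.1 km north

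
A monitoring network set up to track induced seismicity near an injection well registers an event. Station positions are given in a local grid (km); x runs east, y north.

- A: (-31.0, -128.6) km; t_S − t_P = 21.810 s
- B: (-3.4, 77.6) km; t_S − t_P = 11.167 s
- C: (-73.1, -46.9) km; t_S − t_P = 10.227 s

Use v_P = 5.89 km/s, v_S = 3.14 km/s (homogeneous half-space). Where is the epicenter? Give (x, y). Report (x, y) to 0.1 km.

-47.9 km east, 17.1 km north

Distance from S−P lag: d = Δt · v_P v_S / (v_P − v_S) = Δt · (5.89·3.14)/(5.89−3.14) ≈ 6.7253·Δt.
So d_A = 146.68, d_B = 75.10, d_C = 68.78 km.
Circle about each station: (x + 31.0)² + (y + 128.6)² = 146.68²; (x + 3.4)² + (y − 77.6)² = 75.10²; (x + 73.1)² + (y + 46.9)² = 68.78².
Subtracting the A equation from the B and C equations removes the quadratic terms:
55.2 x + 412.4 y = 4409.37
-84.2 x + 163.4 y = 6828.59
Solving the 2×2 system: x ≈ -47.9, y ≈ 17.1 km.
Check against A (with the unrounded x, y): √((x + 31.0)²+(y + 128.6)²) = 146.68 ≈ 146.68 km. ✓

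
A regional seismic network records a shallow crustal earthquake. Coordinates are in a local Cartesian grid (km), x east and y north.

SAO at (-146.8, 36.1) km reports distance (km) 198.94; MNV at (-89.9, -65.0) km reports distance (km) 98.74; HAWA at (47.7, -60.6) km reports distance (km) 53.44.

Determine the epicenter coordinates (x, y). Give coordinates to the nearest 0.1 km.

4.9 km east, -92.6 km north

Circle about each station: (x + 146.8)² + (y − 36.1)² = 198.94²; (x + 89.9)² + (y + 65.0)² = 98.74²; (x − 47.7)² + (y + 60.6)² = 53.44².
Subtracting the SAO equation from the MNV and HAWA equations removes the quadratic terms:
113.8 x − 202.2 y = 19281.10
389.0 x − 193.4 y = 19815.49
Solving the 2×2 system: x ≈ 4.9, y ≈ -92.6 km.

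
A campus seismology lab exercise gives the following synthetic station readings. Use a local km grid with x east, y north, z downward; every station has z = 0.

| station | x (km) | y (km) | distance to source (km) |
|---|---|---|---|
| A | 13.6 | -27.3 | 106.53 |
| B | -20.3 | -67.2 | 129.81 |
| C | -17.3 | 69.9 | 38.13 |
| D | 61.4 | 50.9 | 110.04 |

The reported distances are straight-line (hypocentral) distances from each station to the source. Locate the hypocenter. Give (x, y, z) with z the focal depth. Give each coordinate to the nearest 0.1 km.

x ≈ -46.2 km, y ≈ 58.1 km, depth ≈ 21.9 km

Each station gives a sphere (x−x_i)² + (y−y_i)² + z² = d_i² (stations at z=0).
Subtracting the A sphere from B and C: z² cancels, leaving linear equations in x and y:
-67.8 x − 79.8 y = -1504.32
-61.8 x + 194.4 y = 14149.79
Solving: x ≈ -46.197, y ≈ 58.101 km (keep extra digits for the depth step; rounded: -46.2, 58.1).
Then from the A sphere: z² = 106.53² − (x − 13.6)² − (y + 27.3)² with x = -46.197, y = 58.101, so z ≈ 21.900 ≈ 21.9 km.
Check against D (with the unrounded solution): distance 110.04 ≈ 110.04 km. ✓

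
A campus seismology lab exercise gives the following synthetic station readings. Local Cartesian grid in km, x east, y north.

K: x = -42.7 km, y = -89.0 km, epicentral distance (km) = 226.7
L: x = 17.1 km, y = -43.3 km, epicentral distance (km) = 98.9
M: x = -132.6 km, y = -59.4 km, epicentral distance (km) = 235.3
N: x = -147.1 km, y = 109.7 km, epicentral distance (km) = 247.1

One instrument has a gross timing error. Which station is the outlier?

K

Solve using three stations at a time. Using L, M, N (subtract circle equations pairwise → linear system) gives (x, y) ≈ (86.0, 27.7).
Distances from that point to each station vs reported:
  K: calculated 173.7 vs reported 226.7 → residual 53.0 km
  L: calculated 98.9 vs reported 98.9 → residual 0.0 km
  M: calculated 235.3 vs reported 235.3 → residual 0.0 km
  N: calculated 247.1 vs reported 247.1 → residual 0.0 km
L, M, N are mutually consistent (residuals ≈ 0); K is off by 53.0 km.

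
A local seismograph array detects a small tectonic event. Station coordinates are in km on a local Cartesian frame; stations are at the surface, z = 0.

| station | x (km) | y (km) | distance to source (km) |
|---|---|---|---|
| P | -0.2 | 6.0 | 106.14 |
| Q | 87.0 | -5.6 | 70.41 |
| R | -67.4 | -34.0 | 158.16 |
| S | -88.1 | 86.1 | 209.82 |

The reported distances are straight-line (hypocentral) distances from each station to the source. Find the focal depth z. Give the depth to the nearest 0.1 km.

depth ≈ 66.3 km

Each station gives a sphere (x−x_i)² + (y−y_i)² + z² = d_i² (stations at z=0).
Subtracting the P sphere from Q and R: z² cancels, leaving linear equations in x and y:
174.4 x − 23.2 y = 13872.45
-134.4 x − 80.0 y = -8086.17
Solving: x ≈ 76.004, y ≈ -26.610 km (keep extra digits for the depth step; rounded: 76.0, -26.6).
Then from the P sphere: z² = 106.14² − (x + 0.2)² − (y − 6.0)² with x = 76.004, y = -26.610, so z ≈ 66.297 ≈ 66.3 km.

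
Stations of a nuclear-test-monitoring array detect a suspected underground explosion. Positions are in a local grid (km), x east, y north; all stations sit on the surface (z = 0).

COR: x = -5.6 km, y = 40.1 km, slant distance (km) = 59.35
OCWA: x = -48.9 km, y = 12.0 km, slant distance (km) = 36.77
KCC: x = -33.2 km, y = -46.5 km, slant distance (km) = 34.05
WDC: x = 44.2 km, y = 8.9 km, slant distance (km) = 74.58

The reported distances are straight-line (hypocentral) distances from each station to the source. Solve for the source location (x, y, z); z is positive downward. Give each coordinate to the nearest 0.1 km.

Each station gives a sphere (x−x_i)² + (y−y_i)² + z² = d_i² (stations at z=0).
Subtracting the COR sphere from OCWA and KCC: z² cancels, leaving linear equations in x and y:
-86.6 x − 56.2 y = 3066.23
-55.2 x − 173.2 y = 3988.14
Solving: x ≈ -25.800, y ≈ -14.804 km (keep extra digits for the depth step; rounded: -25.8, -14.8).
Then from the COR sphere: z² = 59.35² − (x + 5.6)² − (y − 40.1)² with x = -25.800, y = -14.804, so z ≈ 9.997 ≈ 10.0 km.
Check against WDC (with the unrounded solution): distance 74.58 ≈ 74.58 km. ✓

(-25.8, -14.8, 10.0)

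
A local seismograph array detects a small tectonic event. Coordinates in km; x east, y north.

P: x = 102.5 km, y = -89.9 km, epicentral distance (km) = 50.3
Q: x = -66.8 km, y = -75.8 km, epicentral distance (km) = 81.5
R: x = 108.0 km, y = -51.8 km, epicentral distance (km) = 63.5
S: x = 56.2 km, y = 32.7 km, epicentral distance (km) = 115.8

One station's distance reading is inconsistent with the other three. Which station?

Q

Solve using three stations at a time. Using P, R, S (subtract circle equations pairwise → linear system) gives (x, y) ≈ (52.8, -83.0).
Distances from that point to each station vs reported:
  P: calculated 50.2 vs reported 50.3 → residual 0.1 km
  Q: calculated 119.8 vs reported 81.5 → residual 38.3 km
  R: calculated 63.4 vs reported 63.5 → residual 0.1 km
  S: calculated 115.7 vs reported 115.8 → residual 0.1 km
P, R, S are mutually consistent (residuals ≈ 0); Q is off by 38.3 km.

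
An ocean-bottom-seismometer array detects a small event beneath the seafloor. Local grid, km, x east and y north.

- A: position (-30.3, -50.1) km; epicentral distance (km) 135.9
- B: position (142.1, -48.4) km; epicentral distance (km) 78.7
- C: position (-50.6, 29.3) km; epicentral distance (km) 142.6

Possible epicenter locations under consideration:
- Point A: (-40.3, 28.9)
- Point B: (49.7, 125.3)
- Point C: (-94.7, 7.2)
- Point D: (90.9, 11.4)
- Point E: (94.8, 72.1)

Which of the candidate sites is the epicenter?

For each candidate, compare |candidate − station| to the reported distance:
Point A: residuals A 56.3, B 119.4, C 132.3 → max 132.3 km
Point B: residuals A 56.9, B 118.0, C 3.8 → max 118.0 km
Point C: residuals A 49.7, B 164.5, C 93.3 → max 164.5 km
Point D: residuals A 0.0, B 0.0, C 0.0 → max 0.0 km
Point E: residuals A 39.0, B 50.8, C 9.0 → max 50.8 km
Only Point D has all residuals ≈ 0.

Point D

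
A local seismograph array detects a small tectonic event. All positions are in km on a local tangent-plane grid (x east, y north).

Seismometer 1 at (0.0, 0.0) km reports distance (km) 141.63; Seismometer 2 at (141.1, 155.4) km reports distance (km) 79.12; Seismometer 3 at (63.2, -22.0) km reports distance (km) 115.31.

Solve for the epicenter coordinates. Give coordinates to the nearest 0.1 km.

Circle about each station: x² + y² = 141.63²; (x − 141.1)² + (y − 155.4)² = 79.12²; (x − 63.2)² + (y + 22.0)² = 115.31².
Subtracting pairs of circle equations eliminates x²+y² and gives linear equations (the radical axes):
282.2 x + 310.8 y = 57857.45
126.4 x − 44.0 y = 11240.90
Solving the 2×2 system: x ≈ 116.8, y ≈ 80.1 km.
Check against Seismometer 1 (with the unrounded x, y): √(x²+y²) = 141.63 ≈ 141.63 km. ✓

x ≈ 116.8 km, y ≈ 80.1 km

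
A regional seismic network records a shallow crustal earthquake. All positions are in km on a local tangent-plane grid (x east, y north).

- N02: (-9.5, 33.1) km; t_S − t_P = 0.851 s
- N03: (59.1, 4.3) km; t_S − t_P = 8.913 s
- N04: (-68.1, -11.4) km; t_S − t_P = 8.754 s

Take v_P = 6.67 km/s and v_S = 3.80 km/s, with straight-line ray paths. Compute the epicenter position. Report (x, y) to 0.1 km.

(-10.8, 40.5)

Distance from S−P lag: d = Δt · v_P v_S / (v_P − v_S) = Δt · (6.67·3.80)/(6.67−3.80) ≈ 8.8314·Δt.
So d_N02 = 7.52, d_N03 = 78.71, d_N04 = 77.31 km.
Circle about each station: (x + 9.5)² + (y − 33.1)² = 7.52²; (x − 59.1)² + (y − 4.3)² = 78.71²; (x + 68.1)² + (y + 11.4)² = 77.31².
Subtracting the N02 equation from the N03 and N04 equations removes the quadratic terms:
137.2 x − 57.6 y = -3813.27
-117.2 x − 89.0 y = -2338.58
Solving the 2×2 system: x ≈ -10.8, y ≈ 40.5 km.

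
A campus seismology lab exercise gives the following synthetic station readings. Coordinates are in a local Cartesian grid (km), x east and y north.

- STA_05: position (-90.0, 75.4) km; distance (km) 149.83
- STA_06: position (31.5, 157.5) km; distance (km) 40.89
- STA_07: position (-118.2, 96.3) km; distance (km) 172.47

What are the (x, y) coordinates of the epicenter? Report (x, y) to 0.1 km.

52.3 km east, 122.3 km north

Circle about each station: (x + 90.0)² + (y − 75.4)² = 149.83²; (x − 31.5)² + (y − 157.5)² = 40.89²; (x + 118.2)² + (y − 96.3)² = 172.47².
Subtracting pairs of circle equations eliminates x²+y² and gives linear equations (the radical axes):
243.0 x + 164.2 y = 32790.38
-56.4 x + 41.8 y = 2162.90
Solving the 2×2 system: x ≈ 52.3, y ≈ 122.3 km.
Check against STA_05 (with the unrounded x, y): √((x + 90.0)²+(y − 75.4)²) = 149.83 ≈ 149.83 km. ✓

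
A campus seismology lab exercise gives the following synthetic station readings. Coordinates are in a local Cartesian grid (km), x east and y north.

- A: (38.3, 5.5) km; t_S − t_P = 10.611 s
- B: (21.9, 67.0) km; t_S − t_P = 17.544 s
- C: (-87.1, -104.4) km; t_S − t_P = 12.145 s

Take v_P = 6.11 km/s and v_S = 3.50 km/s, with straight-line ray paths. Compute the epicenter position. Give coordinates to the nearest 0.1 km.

8.3 km east, -76.1 km north

Distance from S−P lag: d = Δt · v_P v_S / (v_P − v_S) = Δt · (6.11·3.50)/(6.11−3.50) ≈ 8.1935·Δt.
So d_A = 86.94, d_B = 143.75, d_C = 99.51 km.
Circle about each station: (x − 38.3)² + (y − 5.5)² = 86.94²; (x − 21.9)² + (y − 67.0)² = 143.75²; (x + 87.1)² + (y + 104.4)² = 99.51².
Subtracting pairs of circle equations eliminates x²+y² and gives linear equations (the radical axes):
-32.8 x + 123.0 y = -9634.03
-250.8 x − 219.8 y = 14644.95
Solving the 2×2 system: x ≈ 8.3, y ≈ -76.1 km.
Check against A (with the unrounded x, y): √((x − 38.3)²+(y − 5.5)²) = 86.95 ≈ 86.94 km. ✓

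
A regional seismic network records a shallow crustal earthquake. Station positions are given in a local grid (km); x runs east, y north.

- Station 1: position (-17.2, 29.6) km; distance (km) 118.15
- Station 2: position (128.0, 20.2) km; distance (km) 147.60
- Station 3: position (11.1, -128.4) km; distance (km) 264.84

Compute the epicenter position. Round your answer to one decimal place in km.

(35.6, 135.3)

Circle about each station: (x + 17.2)² + (y − 29.6)² = 118.15²; (x − 128.0)² + (y − 20.2)² = 147.60²; (x − 11.1)² + (y + 128.4)² = 264.84².
Subtracting the Station 1 equation from the Station 2 and Station 3 equations removes the quadratic terms:
290.4 x − 18.8 y = 7793.70
56.6 x − 316.0 y = -40743.03
Solving the 2×2 system: x ≈ 35.6, y ≈ 135.3 km.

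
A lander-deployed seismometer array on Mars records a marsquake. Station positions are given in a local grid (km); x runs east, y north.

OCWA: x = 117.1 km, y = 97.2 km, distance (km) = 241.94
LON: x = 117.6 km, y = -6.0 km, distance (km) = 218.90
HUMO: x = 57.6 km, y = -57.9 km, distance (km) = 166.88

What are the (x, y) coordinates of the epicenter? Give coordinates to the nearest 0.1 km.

x ≈ -101.3 km, y ≈ -6.9 km

Circle about each station: (x − 117.1)² + (y − 97.2)² = 241.94²; (x − 117.6)² + (y + 6.0)² = 218.90²; (x − 57.6)² + (y + 57.9)² = 166.88².
Subtracting the OCWA equation from the LON and HUMO equations removes the quadratic terms:
1.0 x − 206.4 y = 1323.26
-119.0 x − 310.2 y = 14195.95
Solving the 2×2 system: x ≈ -101.3, y ≈ -6.9 km.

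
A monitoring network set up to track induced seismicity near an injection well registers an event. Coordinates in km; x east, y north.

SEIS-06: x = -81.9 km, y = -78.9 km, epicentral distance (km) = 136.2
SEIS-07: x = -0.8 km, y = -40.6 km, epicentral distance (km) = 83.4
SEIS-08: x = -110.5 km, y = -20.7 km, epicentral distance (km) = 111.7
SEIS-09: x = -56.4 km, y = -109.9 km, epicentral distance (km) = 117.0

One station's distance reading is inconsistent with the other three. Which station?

Solve using three stations at a time. Using SEIS-06, SEIS-07, SEIS-08 (subtract circle equations pairwise → linear system) gives (x, y) ≈ (-17.5, 41.1).
Distances from that point to each station vs reported:
  SEIS-06: calculated 136.2 vs reported 136.2 → residual 0.0 km
  SEIS-07: calculated 83.3 vs reported 83.4 → residual 0.1 km
  SEIS-08: calculated 111.7 vs reported 111.7 → residual 0.0 km
  SEIS-09: calculated 155.9 vs reported 117.0 → residual 38.9 km
SEIS-06, SEIS-07, SEIS-08 are mutually consistent (residuals ≈ 0); SEIS-09 is off by 38.9 km.

SEIS-09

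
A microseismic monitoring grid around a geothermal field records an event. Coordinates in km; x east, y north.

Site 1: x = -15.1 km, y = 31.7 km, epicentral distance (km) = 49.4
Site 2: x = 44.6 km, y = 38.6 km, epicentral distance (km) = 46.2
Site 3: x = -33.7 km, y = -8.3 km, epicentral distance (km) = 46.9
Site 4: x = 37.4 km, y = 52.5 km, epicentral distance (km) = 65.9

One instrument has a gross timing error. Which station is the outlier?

Site 2

Solve using three stations at a time. Using Site 1, Site 3, Site 4 (subtract circle equations pairwise → linear system) gives (x, y) ≈ (13.2, -8.8).
Distances from that point to each station vs reported:
  Site 1: calculated 49.4 vs reported 49.4 → residual 0.0 km
  Site 2: calculated 56.9 vs reported 46.2 → residual 10.7 km
  Site 3: calculated 46.9 vs reported 46.9 → residual 0.0 km
  Site 4: calculated 65.9 vs reported 65.9 → residual 0.0 km
Site 1, Site 3, Site 4 are mutually consistent (residuals ≈ 0); Site 2 is off by 10.7 km.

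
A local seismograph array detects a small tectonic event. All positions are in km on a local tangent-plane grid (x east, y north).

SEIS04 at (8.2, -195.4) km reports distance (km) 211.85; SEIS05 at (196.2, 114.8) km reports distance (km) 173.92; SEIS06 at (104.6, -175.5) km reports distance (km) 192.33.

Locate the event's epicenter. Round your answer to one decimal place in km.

Circle about each station: (x − 8.2)² + (y + 195.4)² = 211.85²; (x − 196.2)² + (y − 114.8)² = 173.92²; (x − 104.6)² + (y + 175.5)² = 192.33².
Subtracting the SEIS04 equation from the SEIS05 and SEIS06 equations removes the quadratic terms:
376.0 x + 620.4 y = 28057.34
192.8 x + 39.8 y = 11382.60
Solving the 2×2 system: x ≈ 56.8, y ≈ 10.8 km.
Check against SEIS04 (with the unrounded x, y): √((x − 8.2)²+(y + 195.4)²) = 211.85 ≈ 211.85 km. ✓

(56.8, 10.8)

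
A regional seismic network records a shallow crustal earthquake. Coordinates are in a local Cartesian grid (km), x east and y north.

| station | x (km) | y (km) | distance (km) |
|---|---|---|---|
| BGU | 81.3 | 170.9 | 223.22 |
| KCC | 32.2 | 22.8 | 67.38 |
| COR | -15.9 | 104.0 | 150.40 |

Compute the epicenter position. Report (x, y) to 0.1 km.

x ≈ 16.8 km, y ≈ -42.8 km

Circle about each station: (x − 81.3)² + (y − 170.9)² = 223.22²; (x − 32.2)² + (y − 22.8)² = 67.38²; (x + 15.9)² + (y − 104.0)² = 150.40².
Subtracting the BGU equation from the KCC and COR equations removes the quadratic terms:
-98.2 x − 296.2 y = 11027.28
-194.4 x − 133.8 y = 2459.32
Solving the 2×2 system: x ≈ 16.8, y ≈ -42.8 km.
Check against BGU (with the unrounded x, y): √((x − 81.3)²+(y − 170.9)²) = 223.22 ≈ 223.22 km. ✓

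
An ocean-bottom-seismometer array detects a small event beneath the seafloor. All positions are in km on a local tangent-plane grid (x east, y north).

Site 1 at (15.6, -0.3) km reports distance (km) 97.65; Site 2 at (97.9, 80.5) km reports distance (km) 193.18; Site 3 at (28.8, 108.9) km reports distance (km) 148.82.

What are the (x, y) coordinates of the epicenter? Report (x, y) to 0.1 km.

Circle about each station: (x − 15.6)² + (y + 0.3)² = 97.65²; (x − 97.9)² + (y − 80.5)² = 193.18²; (x − 28.8)² + (y − 108.9)² = 148.82².
Subtracting the Site 1 equation from the Site 2 and Site 3 equations removes the quadratic terms:
164.6 x + 161.6 y = -11961.78
26.4 x + 218.4 y = -166.67
Solving the 2×2 system: x ≈ -81.6, y ≈ 9.1 km.

(-81.6, 9.1)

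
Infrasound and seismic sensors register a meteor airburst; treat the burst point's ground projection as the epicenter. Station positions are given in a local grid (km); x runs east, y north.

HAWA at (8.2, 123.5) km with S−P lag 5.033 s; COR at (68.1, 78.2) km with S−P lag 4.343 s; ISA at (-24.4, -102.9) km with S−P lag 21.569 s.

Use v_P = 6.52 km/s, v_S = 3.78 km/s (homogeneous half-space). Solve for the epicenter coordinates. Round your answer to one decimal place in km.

29.4 km east, 83.5 km north

Distance from S−P lag: d = Δt · v_P v_S / (v_P − v_S) = Δt · (6.52·3.78)/(6.52−3.78) ≈ 8.9947·Δt.
So d_HAWA = 45.27, d_COR = 39.06, d_ISA = 194.01 km.
Circle about each station: (x − 8.2)² + (y − 123.5)² = 45.27²; (x − 68.1)² + (y − 78.2)² = 39.06²; (x + 24.4)² + (y + 102.9)² = 194.01².
Subtracting pairs of circle equations eliminates x²+y² and gives linear equations (the radical axes):
119.8 x − 90.6 y = -4042.95
-65.2 x − 452.8 y = -39726.23
Solving the 2×2 system: x ≈ 29.4, y ≈ 83.5 km.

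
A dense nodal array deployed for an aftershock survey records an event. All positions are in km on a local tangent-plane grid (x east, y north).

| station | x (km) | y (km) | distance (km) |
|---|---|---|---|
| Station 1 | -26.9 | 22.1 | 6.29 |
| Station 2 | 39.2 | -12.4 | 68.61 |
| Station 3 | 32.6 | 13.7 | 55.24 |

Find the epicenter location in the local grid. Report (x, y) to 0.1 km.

Circle about each station: (x + 26.9)² + (y − 22.1)² = 6.29²; (x − 39.2)² + (y + 12.4)² = 68.61²; (x − 32.6)² + (y − 13.7)² = 55.24².
Subtracting pairs of circle equations eliminates x²+y² and gives linear equations (the radical axes):
132.2 x − 69.0 y = -4189.39
119.0 x − 16.8 y = -2973.46
Solving the 2×2 system: x ≈ -22.5, y ≈ 17.6 km.

-22.5 km east, 17.6 km north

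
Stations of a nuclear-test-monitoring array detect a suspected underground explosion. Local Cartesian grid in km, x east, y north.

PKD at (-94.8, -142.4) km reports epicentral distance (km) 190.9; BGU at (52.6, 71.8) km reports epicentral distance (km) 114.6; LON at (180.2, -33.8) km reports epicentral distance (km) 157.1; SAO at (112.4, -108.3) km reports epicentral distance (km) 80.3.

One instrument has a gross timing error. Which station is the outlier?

Solve using three stations at a time. Using PKD, BGU, SAO (subtract circle equations pairwise → linear system) gives (x, y) ≈ (67.4, -41.8).
Distances from that point to each station vs reported:
  PKD: calculated 190.9 vs reported 190.9 → residual 0.0 km
  BGU: calculated 114.6 vs reported 114.6 → residual 0.0 km
  LON: calculated 113.1 vs reported 157.1 → residual 44.0 km
  SAO: calculated 80.3 vs reported 80.3 → residual 0.0 km
PKD, BGU, SAO are mutually consistent (residuals ≈ 0); LON is off by 44.0 km.

LON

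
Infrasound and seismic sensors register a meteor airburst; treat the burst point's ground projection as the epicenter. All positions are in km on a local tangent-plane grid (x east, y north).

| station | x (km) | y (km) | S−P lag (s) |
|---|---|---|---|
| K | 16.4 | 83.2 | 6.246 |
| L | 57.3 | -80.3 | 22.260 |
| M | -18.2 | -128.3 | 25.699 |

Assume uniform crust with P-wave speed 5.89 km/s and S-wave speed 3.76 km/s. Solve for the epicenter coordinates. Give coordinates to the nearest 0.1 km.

(-17.0, 138.9)

Distance from S−P lag: d = Δt · v_P v_S / (v_P − v_S) = Δt · (5.89·3.76)/(5.89−3.76) ≈ 10.3974·Δt.
So d_K = 64.94, d_L = 231.45, d_M = 267.20 km.
Circle about each station: (x − 16.4)² + (y − 83.2)² = 64.94²; (x − 57.3)² + (y + 80.3)² = 231.45²; (x + 18.2)² + (y + 128.3)² = 267.20².
Subtracting the K equation from the L and M equations removes the quadratic terms:
81.8 x − 327.0 y = -46811.72
-69.2 x − 423.0 y = -57577.71
Solving the 2×2 system: x ≈ -17.0, y ≈ 138.9 km.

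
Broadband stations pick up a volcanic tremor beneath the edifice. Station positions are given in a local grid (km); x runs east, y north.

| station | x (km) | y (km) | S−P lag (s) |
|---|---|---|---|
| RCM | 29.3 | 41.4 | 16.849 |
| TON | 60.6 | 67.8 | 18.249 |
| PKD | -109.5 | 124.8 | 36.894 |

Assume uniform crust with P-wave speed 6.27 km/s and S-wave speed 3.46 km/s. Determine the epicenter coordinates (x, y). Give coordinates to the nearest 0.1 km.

100.9 km east, -67.2 km north

Distance from S−P lag: d = Δt · v_P v_S / (v_P − v_S) = Δt · (6.27·3.46)/(6.27−3.46) ≈ 7.7204·Δt.
So d_RCM = 130.08, d_TON = 140.89, d_PKD = 284.83 km.
Circle about each station: (x − 29.3)² + (y − 41.4)² = 130.08²; (x − 60.6)² + (y − 67.8)² = 140.89²; (x + 109.5)² + (y − 124.8)² = 284.83².
Subtracting the RCM equation from the TON and PKD equations removes the quadratic terms:
62.6 x + 52.8 y = 2767.56
-277.6 x + 166.8 y = -39214.48
Solving the 2×2 system: x ≈ 100.9, y ≈ -67.2 km.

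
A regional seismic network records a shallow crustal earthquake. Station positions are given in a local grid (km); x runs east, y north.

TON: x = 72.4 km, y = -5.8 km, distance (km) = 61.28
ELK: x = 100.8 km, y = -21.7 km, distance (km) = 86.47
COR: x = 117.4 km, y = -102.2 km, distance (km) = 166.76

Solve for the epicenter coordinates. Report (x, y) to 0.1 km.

x ≈ 59.0 km, y ≈ 54.0 km

Circle about each station: (x − 72.4)² + (y + 5.8)² = 61.28²; (x − 100.8)² + (y + 21.7)² = 86.47²; (x − 117.4)² + (y + 102.2)² = 166.76².
Subtracting pairs of circle equations eliminates x²+y² and gives linear equations (the radical axes):
56.8 x − 31.8 y = 1634.31
90.0 x − 192.8 y = -5101.46
Solving the 2×2 system: x ≈ 59.0, y ≈ 54.0 km.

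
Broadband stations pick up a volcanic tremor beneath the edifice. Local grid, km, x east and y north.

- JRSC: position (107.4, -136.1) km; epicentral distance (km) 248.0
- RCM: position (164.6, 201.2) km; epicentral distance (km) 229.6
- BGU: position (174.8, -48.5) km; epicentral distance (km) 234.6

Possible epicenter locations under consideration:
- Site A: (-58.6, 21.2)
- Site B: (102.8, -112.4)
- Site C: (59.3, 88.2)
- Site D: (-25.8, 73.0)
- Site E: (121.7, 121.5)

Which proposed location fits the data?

For each candidate, compare |candidate − station| to the reported distance:
Site A: residuals JRSC 19.3, RCM 57.1, BGU 9.0 → max 57.1 km
Site B: residuals JRSC 223.9, RCM 90.0, BGU 138.3 → max 223.9 km
Site C: residuals JRSC 18.6, RCM 75.1, BGU 55.6 → max 75.1 km
Site D: residuals JRSC 0.1, RCM 0.1, BGU 0.1 → max 0.1 km
Site E: residuals JRSC 10.0, RCM 139.1, BGU 56.5 → max 139.1 km
Only Site D has all residuals ≈ 0.

Site D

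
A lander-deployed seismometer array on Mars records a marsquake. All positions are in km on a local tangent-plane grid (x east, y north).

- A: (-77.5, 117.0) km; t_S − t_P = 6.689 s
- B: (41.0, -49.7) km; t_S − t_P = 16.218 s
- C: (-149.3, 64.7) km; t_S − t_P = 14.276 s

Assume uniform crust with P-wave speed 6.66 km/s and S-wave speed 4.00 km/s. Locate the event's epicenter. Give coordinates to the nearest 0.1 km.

Distance from S−P lag: d = Δt · v_P v_S / (v_P − v_S) = Δt · (6.66·4.00)/(6.66−4.00) ≈ 10.0150·Δt.
So d_A = 66.99, d_B = 162.42, d_C = 142.97 km.
Circle about each station: (x + 77.5)² + (y − 117.0)² = 66.99²; (x − 41.0)² + (y + 49.7)² = 162.42²; (x + 149.3)² + (y − 64.7)² = 142.97².
Subtracting the A equation from the B and C equations removes the quadratic terms:
237.0 x − 333.4 y = -37436.76
-143.6 x − 104.6 y = -9171.43
Solving the 2×2 system: x ≈ -11.8, y ≈ 103.9 km.
Check against A (with the unrounded x, y): √((x + 77.5)²+(y − 117.0)²) = 66.99 ≈ 66.99 km. ✓

(-11.8, 103.9)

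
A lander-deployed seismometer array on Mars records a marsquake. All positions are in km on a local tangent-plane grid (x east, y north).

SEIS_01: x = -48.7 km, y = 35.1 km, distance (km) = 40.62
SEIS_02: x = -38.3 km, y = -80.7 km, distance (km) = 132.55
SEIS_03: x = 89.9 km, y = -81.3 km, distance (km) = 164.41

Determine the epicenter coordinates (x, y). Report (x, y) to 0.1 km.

x ≈ -10.5 km, y ≈ 48.9 km

Circle about each station: (x + 48.7)² + (y − 35.1)² = 40.62²; (x + 38.3)² + (y + 80.7)² = 132.55²; (x − 89.9)² + (y + 81.3)² = 164.41².
Subtracting the SEIS_01 equation from the SEIS_02 and SEIS_03 equations removes the quadratic terms:
20.8 x − 231.6 y = -11543.84
277.2 x − 232.8 y = -14292.66
Solving the 2×2 system: x ≈ -10.5, y ≈ 48.9 km.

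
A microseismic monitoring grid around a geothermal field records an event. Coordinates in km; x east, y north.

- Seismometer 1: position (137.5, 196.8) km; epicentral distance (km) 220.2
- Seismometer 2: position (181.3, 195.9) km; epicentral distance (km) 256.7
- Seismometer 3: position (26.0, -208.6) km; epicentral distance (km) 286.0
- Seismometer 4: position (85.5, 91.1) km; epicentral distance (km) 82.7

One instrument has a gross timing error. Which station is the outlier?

Seismometer 4

Solve using three stations at a time. Using Seismometer 1, Seismometer 2, Seismometer 3 (subtract circle equations pairwise → linear system) gives (x, y) ≈ (-41.9, 69.2).
Distances from that point to each station vs reported:
  Seismometer 1: calculated 220.2 vs reported 220.2 → residual 0.0 km
  Seismometer 2: calculated 256.7 vs reported 256.7 → residual 0.0 km
  Seismometer 3: calculated 286.0 vs reported 286.0 → residual 0.0 km
  Seismometer 4: calculated 129.3 vs reported 82.7 → residual 46.6 km
Seismometer 1, Seismometer 2, Seismometer 3 are mutually consistent (residuals ≈ 0); Seismometer 4 is off by 46.6 km.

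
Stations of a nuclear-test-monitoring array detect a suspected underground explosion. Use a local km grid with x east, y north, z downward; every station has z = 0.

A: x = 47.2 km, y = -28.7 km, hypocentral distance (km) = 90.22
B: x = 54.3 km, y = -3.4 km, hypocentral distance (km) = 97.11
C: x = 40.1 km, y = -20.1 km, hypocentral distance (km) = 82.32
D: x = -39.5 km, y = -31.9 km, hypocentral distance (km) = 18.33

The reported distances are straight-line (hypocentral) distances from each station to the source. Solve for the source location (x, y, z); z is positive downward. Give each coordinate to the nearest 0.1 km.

x ≈ -41.7 km, y ≈ -15.6 km, depth ≈ 8.1 km

Each station gives a sphere (x−x_i)² + (y−y_i)² + z² = d_i² (stations at z=0).
Subtracting the A sphere from B and C: z² cancels, leaving linear equations in x and y:
14.2 x + 50.6 y = -1382.18
-14.2 x + 17.2 y = 323.56
Solving: x ≈ -41.698, y ≈ -15.614 km (keep extra digits for the depth step; rounded: -41.7, -15.6).
Then from the A sphere: z² = 90.22² − (x − 47.2)² − (y + 28.7)² with x = -41.698, y = -15.614, so z ≈ 8.096 ≈ 8.1 km.
Check against D (with the unrounded solution): distance 18.32 ≈ 18.33 km. ✓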